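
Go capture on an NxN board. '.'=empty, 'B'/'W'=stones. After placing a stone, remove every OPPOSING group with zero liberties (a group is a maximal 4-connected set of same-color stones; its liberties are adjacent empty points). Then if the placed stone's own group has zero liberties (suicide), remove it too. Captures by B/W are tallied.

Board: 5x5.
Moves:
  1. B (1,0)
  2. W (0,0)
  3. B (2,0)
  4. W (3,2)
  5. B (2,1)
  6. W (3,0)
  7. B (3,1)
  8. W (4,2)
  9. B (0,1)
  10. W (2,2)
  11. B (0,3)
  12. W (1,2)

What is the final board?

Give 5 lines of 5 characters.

Answer: .B.B.
B.W..
BBW..
WBW..
..W..

Derivation:
Move 1: B@(1,0) -> caps B=0 W=0
Move 2: W@(0,0) -> caps B=0 W=0
Move 3: B@(2,0) -> caps B=0 W=0
Move 4: W@(3,2) -> caps B=0 W=0
Move 5: B@(2,1) -> caps B=0 W=0
Move 6: W@(3,0) -> caps B=0 W=0
Move 7: B@(3,1) -> caps B=0 W=0
Move 8: W@(4,2) -> caps B=0 W=0
Move 9: B@(0,1) -> caps B=1 W=0
Move 10: W@(2,2) -> caps B=1 W=0
Move 11: B@(0,3) -> caps B=1 W=0
Move 12: W@(1,2) -> caps B=1 W=0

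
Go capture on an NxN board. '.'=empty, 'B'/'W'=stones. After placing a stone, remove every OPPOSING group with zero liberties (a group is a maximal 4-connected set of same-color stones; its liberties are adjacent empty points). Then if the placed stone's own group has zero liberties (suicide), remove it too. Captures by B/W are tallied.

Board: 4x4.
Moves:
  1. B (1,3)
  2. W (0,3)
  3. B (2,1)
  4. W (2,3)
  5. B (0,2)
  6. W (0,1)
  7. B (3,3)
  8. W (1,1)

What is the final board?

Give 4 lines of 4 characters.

Move 1: B@(1,3) -> caps B=0 W=0
Move 2: W@(0,3) -> caps B=0 W=0
Move 3: B@(2,1) -> caps B=0 W=0
Move 4: W@(2,3) -> caps B=0 W=0
Move 5: B@(0,2) -> caps B=1 W=0
Move 6: W@(0,1) -> caps B=1 W=0
Move 7: B@(3,3) -> caps B=1 W=0
Move 8: W@(1,1) -> caps B=1 W=0

Answer: .WB.
.W.B
.B.W
...B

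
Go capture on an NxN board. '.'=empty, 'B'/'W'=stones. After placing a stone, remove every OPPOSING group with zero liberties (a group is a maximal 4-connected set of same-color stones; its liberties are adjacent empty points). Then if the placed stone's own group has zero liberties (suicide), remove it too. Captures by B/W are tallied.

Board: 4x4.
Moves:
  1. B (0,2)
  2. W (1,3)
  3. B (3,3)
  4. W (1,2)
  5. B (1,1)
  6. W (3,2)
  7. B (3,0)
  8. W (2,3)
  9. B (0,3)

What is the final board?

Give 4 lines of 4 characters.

Answer: ..BB
.BWW
...W
B.W.

Derivation:
Move 1: B@(0,2) -> caps B=0 W=0
Move 2: W@(1,3) -> caps B=0 W=0
Move 3: B@(3,3) -> caps B=0 W=0
Move 4: W@(1,2) -> caps B=0 W=0
Move 5: B@(1,1) -> caps B=0 W=0
Move 6: W@(3,2) -> caps B=0 W=0
Move 7: B@(3,0) -> caps B=0 W=0
Move 8: W@(2,3) -> caps B=0 W=1
Move 9: B@(0,3) -> caps B=0 W=1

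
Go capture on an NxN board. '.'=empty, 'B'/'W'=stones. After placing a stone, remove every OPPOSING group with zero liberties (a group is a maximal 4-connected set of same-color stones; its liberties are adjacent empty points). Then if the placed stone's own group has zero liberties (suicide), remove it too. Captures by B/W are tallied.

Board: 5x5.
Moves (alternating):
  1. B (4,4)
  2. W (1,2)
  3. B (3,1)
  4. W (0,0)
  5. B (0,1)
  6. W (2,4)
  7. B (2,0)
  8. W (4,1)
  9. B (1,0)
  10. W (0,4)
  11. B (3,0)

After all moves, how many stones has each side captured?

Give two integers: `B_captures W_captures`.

Move 1: B@(4,4) -> caps B=0 W=0
Move 2: W@(1,2) -> caps B=0 W=0
Move 3: B@(3,1) -> caps B=0 W=0
Move 4: W@(0,0) -> caps B=0 W=0
Move 5: B@(0,1) -> caps B=0 W=0
Move 6: W@(2,4) -> caps B=0 W=0
Move 7: B@(2,0) -> caps B=0 W=0
Move 8: W@(4,1) -> caps B=0 W=0
Move 9: B@(1,0) -> caps B=1 W=0
Move 10: W@(0,4) -> caps B=1 W=0
Move 11: B@(3,0) -> caps B=1 W=0

Answer: 1 0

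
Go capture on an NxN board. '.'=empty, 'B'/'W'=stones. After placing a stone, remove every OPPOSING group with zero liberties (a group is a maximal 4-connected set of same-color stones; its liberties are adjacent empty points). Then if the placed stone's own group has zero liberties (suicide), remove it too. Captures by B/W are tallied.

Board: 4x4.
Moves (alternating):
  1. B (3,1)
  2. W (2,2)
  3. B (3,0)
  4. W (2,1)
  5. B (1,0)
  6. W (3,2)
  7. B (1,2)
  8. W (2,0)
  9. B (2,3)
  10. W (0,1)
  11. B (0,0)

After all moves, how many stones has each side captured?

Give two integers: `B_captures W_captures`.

Move 1: B@(3,1) -> caps B=0 W=0
Move 2: W@(2,2) -> caps B=0 W=0
Move 3: B@(3,0) -> caps B=0 W=0
Move 4: W@(2,1) -> caps B=0 W=0
Move 5: B@(1,0) -> caps B=0 W=0
Move 6: W@(3,2) -> caps B=0 W=0
Move 7: B@(1,2) -> caps B=0 W=0
Move 8: W@(2,0) -> caps B=0 W=2
Move 9: B@(2,3) -> caps B=0 W=2
Move 10: W@(0,1) -> caps B=0 W=2
Move 11: B@(0,0) -> caps B=0 W=2

Answer: 0 2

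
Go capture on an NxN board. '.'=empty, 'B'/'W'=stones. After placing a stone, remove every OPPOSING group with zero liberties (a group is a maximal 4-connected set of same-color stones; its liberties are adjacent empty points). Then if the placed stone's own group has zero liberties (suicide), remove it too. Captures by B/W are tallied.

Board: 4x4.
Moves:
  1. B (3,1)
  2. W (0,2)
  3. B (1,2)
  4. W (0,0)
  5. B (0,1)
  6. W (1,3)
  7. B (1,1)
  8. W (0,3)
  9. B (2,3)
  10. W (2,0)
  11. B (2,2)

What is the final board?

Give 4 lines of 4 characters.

Answer: WB..
.BB.
W.BB
.B..

Derivation:
Move 1: B@(3,1) -> caps B=0 W=0
Move 2: W@(0,2) -> caps B=0 W=0
Move 3: B@(1,2) -> caps B=0 W=0
Move 4: W@(0,0) -> caps B=0 W=0
Move 5: B@(0,1) -> caps B=0 W=0
Move 6: W@(1,3) -> caps B=0 W=0
Move 7: B@(1,1) -> caps B=0 W=0
Move 8: W@(0,3) -> caps B=0 W=0
Move 9: B@(2,3) -> caps B=3 W=0
Move 10: W@(2,0) -> caps B=3 W=0
Move 11: B@(2,2) -> caps B=3 W=0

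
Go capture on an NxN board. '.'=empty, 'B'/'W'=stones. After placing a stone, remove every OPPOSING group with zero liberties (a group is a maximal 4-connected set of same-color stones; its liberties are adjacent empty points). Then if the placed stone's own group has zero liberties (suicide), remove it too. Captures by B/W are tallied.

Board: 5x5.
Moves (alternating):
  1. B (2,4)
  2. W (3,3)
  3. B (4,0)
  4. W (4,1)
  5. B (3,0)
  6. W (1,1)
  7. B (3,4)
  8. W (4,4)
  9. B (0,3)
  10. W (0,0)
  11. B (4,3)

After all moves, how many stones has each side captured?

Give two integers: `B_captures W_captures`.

Answer: 1 0

Derivation:
Move 1: B@(2,4) -> caps B=0 W=0
Move 2: W@(3,3) -> caps B=0 W=0
Move 3: B@(4,0) -> caps B=0 W=0
Move 4: W@(4,1) -> caps B=0 W=0
Move 5: B@(3,0) -> caps B=0 W=0
Move 6: W@(1,1) -> caps B=0 W=0
Move 7: B@(3,4) -> caps B=0 W=0
Move 8: W@(4,4) -> caps B=0 W=0
Move 9: B@(0,3) -> caps B=0 W=0
Move 10: W@(0,0) -> caps B=0 W=0
Move 11: B@(4,3) -> caps B=1 W=0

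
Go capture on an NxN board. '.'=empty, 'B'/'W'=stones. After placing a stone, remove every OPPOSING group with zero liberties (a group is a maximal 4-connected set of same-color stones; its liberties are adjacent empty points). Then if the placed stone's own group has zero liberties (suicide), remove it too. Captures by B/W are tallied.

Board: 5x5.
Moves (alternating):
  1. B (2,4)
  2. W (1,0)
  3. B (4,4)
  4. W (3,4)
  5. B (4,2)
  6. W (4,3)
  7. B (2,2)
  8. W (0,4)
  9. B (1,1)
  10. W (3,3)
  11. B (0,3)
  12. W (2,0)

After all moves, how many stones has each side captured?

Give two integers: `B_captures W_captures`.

Answer: 0 1

Derivation:
Move 1: B@(2,4) -> caps B=0 W=0
Move 2: W@(1,0) -> caps B=0 W=0
Move 3: B@(4,4) -> caps B=0 W=0
Move 4: W@(3,4) -> caps B=0 W=0
Move 5: B@(4,2) -> caps B=0 W=0
Move 6: W@(4,3) -> caps B=0 W=1
Move 7: B@(2,2) -> caps B=0 W=1
Move 8: W@(0,4) -> caps B=0 W=1
Move 9: B@(1,1) -> caps B=0 W=1
Move 10: W@(3,3) -> caps B=0 W=1
Move 11: B@(0,3) -> caps B=0 W=1
Move 12: W@(2,0) -> caps B=0 W=1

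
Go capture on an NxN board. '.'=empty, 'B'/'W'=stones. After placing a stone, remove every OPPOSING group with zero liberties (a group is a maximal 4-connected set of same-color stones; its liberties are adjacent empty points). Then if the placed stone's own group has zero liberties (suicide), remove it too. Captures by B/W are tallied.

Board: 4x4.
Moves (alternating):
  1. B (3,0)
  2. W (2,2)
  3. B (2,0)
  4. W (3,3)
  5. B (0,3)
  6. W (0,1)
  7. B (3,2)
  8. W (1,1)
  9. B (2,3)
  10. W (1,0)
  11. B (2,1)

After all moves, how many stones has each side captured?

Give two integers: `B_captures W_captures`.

Move 1: B@(3,0) -> caps B=0 W=0
Move 2: W@(2,2) -> caps B=0 W=0
Move 3: B@(2,0) -> caps B=0 W=0
Move 4: W@(3,3) -> caps B=0 W=0
Move 5: B@(0,3) -> caps B=0 W=0
Move 6: W@(0,1) -> caps B=0 W=0
Move 7: B@(3,2) -> caps B=0 W=0
Move 8: W@(1,1) -> caps B=0 W=0
Move 9: B@(2,3) -> caps B=1 W=0
Move 10: W@(1,0) -> caps B=1 W=0
Move 11: B@(2,1) -> caps B=1 W=0

Answer: 1 0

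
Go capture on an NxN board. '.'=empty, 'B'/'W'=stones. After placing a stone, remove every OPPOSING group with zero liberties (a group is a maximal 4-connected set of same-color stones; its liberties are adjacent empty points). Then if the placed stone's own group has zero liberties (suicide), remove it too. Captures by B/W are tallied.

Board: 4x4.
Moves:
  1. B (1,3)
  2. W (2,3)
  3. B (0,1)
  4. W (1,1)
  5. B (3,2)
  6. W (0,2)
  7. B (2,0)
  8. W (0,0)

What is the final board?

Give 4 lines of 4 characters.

Answer: W.W.
.W.B
B..W
..B.

Derivation:
Move 1: B@(1,3) -> caps B=0 W=0
Move 2: W@(2,3) -> caps B=0 W=0
Move 3: B@(0,1) -> caps B=0 W=0
Move 4: W@(1,1) -> caps B=0 W=0
Move 5: B@(3,2) -> caps B=0 W=0
Move 6: W@(0,2) -> caps B=0 W=0
Move 7: B@(2,0) -> caps B=0 W=0
Move 8: W@(0,0) -> caps B=0 W=1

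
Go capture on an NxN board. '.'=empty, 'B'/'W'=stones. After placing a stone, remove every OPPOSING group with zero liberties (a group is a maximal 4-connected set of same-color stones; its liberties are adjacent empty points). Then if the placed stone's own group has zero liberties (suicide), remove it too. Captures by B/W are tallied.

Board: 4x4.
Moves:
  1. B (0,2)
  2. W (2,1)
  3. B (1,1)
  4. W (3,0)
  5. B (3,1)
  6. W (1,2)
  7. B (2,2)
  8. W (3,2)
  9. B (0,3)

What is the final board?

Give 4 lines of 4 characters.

Answer: ..BB
.BW.
.WB.
W.W.

Derivation:
Move 1: B@(0,2) -> caps B=0 W=0
Move 2: W@(2,1) -> caps B=0 W=0
Move 3: B@(1,1) -> caps B=0 W=0
Move 4: W@(3,0) -> caps B=0 W=0
Move 5: B@(3,1) -> caps B=0 W=0
Move 6: W@(1,2) -> caps B=0 W=0
Move 7: B@(2,2) -> caps B=0 W=0
Move 8: W@(3,2) -> caps B=0 W=1
Move 9: B@(0,3) -> caps B=0 W=1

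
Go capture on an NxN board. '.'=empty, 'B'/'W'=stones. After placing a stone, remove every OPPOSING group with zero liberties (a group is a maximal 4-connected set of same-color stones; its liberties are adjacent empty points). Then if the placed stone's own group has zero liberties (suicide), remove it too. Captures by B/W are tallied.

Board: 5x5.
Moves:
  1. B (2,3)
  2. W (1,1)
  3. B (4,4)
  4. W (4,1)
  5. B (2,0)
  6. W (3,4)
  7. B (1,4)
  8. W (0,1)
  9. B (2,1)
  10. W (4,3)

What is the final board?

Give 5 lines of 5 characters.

Move 1: B@(2,3) -> caps B=0 W=0
Move 2: W@(1,1) -> caps B=0 W=0
Move 3: B@(4,4) -> caps B=0 W=0
Move 4: W@(4,1) -> caps B=0 W=0
Move 5: B@(2,0) -> caps B=0 W=0
Move 6: W@(3,4) -> caps B=0 W=0
Move 7: B@(1,4) -> caps B=0 W=0
Move 8: W@(0,1) -> caps B=0 W=0
Move 9: B@(2,1) -> caps B=0 W=0
Move 10: W@(4,3) -> caps B=0 W=1

Answer: .W...
.W..B
BB.B.
....W
.W.W.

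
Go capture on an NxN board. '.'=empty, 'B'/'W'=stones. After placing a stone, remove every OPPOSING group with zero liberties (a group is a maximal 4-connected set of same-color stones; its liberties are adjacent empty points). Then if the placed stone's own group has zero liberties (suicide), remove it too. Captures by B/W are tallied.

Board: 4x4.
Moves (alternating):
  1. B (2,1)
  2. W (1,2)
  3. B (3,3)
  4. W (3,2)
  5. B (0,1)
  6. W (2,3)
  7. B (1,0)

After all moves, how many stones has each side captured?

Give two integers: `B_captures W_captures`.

Move 1: B@(2,1) -> caps B=0 W=0
Move 2: W@(1,2) -> caps B=0 W=0
Move 3: B@(3,3) -> caps B=0 W=0
Move 4: W@(3,2) -> caps B=0 W=0
Move 5: B@(0,1) -> caps B=0 W=0
Move 6: W@(2,3) -> caps B=0 W=1
Move 7: B@(1,0) -> caps B=0 W=1

Answer: 0 1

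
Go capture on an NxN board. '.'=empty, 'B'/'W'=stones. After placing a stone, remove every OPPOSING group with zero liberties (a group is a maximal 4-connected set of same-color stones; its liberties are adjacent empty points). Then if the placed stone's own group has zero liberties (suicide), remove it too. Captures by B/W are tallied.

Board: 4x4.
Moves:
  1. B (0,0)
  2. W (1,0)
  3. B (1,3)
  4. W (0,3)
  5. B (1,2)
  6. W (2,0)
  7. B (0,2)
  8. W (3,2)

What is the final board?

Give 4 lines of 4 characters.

Answer: B.B.
W.BB
W...
..W.

Derivation:
Move 1: B@(0,0) -> caps B=0 W=0
Move 2: W@(1,0) -> caps B=0 W=0
Move 3: B@(1,3) -> caps B=0 W=0
Move 4: W@(0,3) -> caps B=0 W=0
Move 5: B@(1,2) -> caps B=0 W=0
Move 6: W@(2,0) -> caps B=0 W=0
Move 7: B@(0,2) -> caps B=1 W=0
Move 8: W@(3,2) -> caps B=1 W=0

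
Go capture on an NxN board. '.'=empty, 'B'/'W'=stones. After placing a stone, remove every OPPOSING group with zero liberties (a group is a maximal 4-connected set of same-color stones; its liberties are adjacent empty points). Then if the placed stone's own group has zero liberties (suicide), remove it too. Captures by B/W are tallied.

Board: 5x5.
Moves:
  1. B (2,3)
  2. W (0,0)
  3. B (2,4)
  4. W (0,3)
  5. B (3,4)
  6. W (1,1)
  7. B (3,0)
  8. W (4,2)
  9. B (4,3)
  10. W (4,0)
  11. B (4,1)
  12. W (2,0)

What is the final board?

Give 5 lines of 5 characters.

Answer: W..W.
.W...
W..BB
B...B
.BWB.

Derivation:
Move 1: B@(2,3) -> caps B=0 W=0
Move 2: W@(0,0) -> caps B=0 W=0
Move 3: B@(2,4) -> caps B=0 W=0
Move 4: W@(0,3) -> caps B=0 W=0
Move 5: B@(3,4) -> caps B=0 W=0
Move 6: W@(1,1) -> caps B=0 W=0
Move 7: B@(3,0) -> caps B=0 W=0
Move 8: W@(4,2) -> caps B=0 W=0
Move 9: B@(4,3) -> caps B=0 W=0
Move 10: W@(4,0) -> caps B=0 W=0
Move 11: B@(4,1) -> caps B=1 W=0
Move 12: W@(2,0) -> caps B=1 W=0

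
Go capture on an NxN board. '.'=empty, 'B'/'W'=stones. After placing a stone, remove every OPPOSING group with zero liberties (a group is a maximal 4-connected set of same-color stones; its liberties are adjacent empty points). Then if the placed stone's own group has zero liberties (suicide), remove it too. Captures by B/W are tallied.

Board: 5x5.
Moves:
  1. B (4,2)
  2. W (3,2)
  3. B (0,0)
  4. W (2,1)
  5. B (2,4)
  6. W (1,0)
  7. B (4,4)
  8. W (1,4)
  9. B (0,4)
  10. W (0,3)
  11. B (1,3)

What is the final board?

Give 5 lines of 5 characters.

Move 1: B@(4,2) -> caps B=0 W=0
Move 2: W@(3,2) -> caps B=0 W=0
Move 3: B@(0,0) -> caps B=0 W=0
Move 4: W@(2,1) -> caps B=0 W=0
Move 5: B@(2,4) -> caps B=0 W=0
Move 6: W@(1,0) -> caps B=0 W=0
Move 7: B@(4,4) -> caps B=0 W=0
Move 8: W@(1,4) -> caps B=0 W=0
Move 9: B@(0,4) -> caps B=0 W=0
Move 10: W@(0,3) -> caps B=0 W=1
Move 11: B@(1,3) -> caps B=0 W=1

Answer: B..W.
W..BW
.W..B
..W..
..B.B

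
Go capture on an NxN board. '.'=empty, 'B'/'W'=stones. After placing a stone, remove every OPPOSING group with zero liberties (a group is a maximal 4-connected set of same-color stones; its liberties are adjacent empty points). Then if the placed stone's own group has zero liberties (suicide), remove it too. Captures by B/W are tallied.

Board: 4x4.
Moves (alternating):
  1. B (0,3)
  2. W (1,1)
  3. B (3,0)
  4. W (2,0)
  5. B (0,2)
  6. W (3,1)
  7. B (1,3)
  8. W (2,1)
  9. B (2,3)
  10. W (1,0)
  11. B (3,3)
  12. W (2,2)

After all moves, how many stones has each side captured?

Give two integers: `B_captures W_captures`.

Move 1: B@(0,3) -> caps B=0 W=0
Move 2: W@(1,1) -> caps B=0 W=0
Move 3: B@(3,0) -> caps B=0 W=0
Move 4: W@(2,0) -> caps B=0 W=0
Move 5: B@(0,2) -> caps B=0 W=0
Move 6: W@(3,1) -> caps B=0 W=1
Move 7: B@(1,3) -> caps B=0 W=1
Move 8: W@(2,1) -> caps B=0 W=1
Move 9: B@(2,3) -> caps B=0 W=1
Move 10: W@(1,0) -> caps B=0 W=1
Move 11: B@(3,3) -> caps B=0 W=1
Move 12: W@(2,2) -> caps B=0 W=1

Answer: 0 1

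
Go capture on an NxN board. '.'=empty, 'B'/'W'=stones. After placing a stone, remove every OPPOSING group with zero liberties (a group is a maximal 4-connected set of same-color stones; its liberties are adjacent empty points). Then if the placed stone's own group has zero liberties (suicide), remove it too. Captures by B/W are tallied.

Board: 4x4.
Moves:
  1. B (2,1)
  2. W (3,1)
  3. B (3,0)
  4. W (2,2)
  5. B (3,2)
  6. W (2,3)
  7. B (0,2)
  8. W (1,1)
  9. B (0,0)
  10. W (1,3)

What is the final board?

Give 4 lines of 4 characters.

Answer: B.B.
.W.W
.BWW
B.B.

Derivation:
Move 1: B@(2,1) -> caps B=0 W=0
Move 2: W@(3,1) -> caps B=0 W=0
Move 3: B@(3,0) -> caps B=0 W=0
Move 4: W@(2,2) -> caps B=0 W=0
Move 5: B@(3,2) -> caps B=1 W=0
Move 6: W@(2,3) -> caps B=1 W=0
Move 7: B@(0,2) -> caps B=1 W=0
Move 8: W@(1,1) -> caps B=1 W=0
Move 9: B@(0,0) -> caps B=1 W=0
Move 10: W@(1,3) -> caps B=1 W=0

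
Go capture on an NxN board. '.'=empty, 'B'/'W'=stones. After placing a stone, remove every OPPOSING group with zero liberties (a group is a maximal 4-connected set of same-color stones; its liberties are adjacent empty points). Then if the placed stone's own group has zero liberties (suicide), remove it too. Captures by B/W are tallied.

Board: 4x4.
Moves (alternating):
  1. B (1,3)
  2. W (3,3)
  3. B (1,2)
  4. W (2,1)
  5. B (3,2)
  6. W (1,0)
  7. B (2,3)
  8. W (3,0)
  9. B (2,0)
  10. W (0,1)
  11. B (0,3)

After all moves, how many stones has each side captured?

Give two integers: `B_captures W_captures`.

Move 1: B@(1,3) -> caps B=0 W=0
Move 2: W@(3,3) -> caps B=0 W=0
Move 3: B@(1,2) -> caps B=0 W=0
Move 4: W@(2,1) -> caps B=0 W=0
Move 5: B@(3,2) -> caps B=0 W=0
Move 6: W@(1,0) -> caps B=0 W=0
Move 7: B@(2,3) -> caps B=1 W=0
Move 8: W@(3,0) -> caps B=1 W=0
Move 9: B@(2,0) -> caps B=1 W=0
Move 10: W@(0,1) -> caps B=1 W=0
Move 11: B@(0,3) -> caps B=1 W=0

Answer: 1 0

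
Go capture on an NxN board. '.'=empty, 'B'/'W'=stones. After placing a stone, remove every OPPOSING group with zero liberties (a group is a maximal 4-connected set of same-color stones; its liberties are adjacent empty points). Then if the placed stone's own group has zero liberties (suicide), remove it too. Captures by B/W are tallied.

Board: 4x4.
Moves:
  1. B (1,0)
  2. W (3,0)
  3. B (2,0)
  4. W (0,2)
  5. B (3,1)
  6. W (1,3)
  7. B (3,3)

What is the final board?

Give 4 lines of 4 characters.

Answer: ..W.
B..W
B...
.B.B

Derivation:
Move 1: B@(1,0) -> caps B=0 W=0
Move 2: W@(3,0) -> caps B=0 W=0
Move 3: B@(2,0) -> caps B=0 W=0
Move 4: W@(0,2) -> caps B=0 W=0
Move 5: B@(3,1) -> caps B=1 W=0
Move 6: W@(1,3) -> caps B=1 W=0
Move 7: B@(3,3) -> caps B=1 W=0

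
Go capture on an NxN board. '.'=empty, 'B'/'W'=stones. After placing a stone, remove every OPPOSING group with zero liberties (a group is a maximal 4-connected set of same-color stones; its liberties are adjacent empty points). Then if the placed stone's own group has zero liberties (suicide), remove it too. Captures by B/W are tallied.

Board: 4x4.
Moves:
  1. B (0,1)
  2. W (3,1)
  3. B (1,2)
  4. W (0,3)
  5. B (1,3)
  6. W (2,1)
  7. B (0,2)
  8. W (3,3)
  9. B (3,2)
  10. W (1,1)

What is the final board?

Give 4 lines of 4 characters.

Answer: .BB.
.WBB
.W..
.WBW

Derivation:
Move 1: B@(0,1) -> caps B=0 W=0
Move 2: W@(3,1) -> caps B=0 W=0
Move 3: B@(1,2) -> caps B=0 W=0
Move 4: W@(0,3) -> caps B=0 W=0
Move 5: B@(1,3) -> caps B=0 W=0
Move 6: W@(2,1) -> caps B=0 W=0
Move 7: B@(0,2) -> caps B=1 W=0
Move 8: W@(3,3) -> caps B=1 W=0
Move 9: B@(3,2) -> caps B=1 W=0
Move 10: W@(1,1) -> caps B=1 W=0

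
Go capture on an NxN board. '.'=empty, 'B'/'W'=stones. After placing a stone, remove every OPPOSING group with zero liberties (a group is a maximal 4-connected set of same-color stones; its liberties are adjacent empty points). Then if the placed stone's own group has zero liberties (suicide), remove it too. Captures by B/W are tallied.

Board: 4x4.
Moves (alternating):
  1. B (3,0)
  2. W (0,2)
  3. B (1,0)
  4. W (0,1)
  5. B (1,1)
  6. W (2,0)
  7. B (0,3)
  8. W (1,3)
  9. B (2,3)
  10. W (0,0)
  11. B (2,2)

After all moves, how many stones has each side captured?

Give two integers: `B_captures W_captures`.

Answer: 0 1

Derivation:
Move 1: B@(3,0) -> caps B=0 W=0
Move 2: W@(0,2) -> caps B=0 W=0
Move 3: B@(1,0) -> caps B=0 W=0
Move 4: W@(0,1) -> caps B=0 W=0
Move 5: B@(1,1) -> caps B=0 W=0
Move 6: W@(2,0) -> caps B=0 W=0
Move 7: B@(0,3) -> caps B=0 W=0
Move 8: W@(1,3) -> caps B=0 W=1
Move 9: B@(2,3) -> caps B=0 W=1
Move 10: W@(0,0) -> caps B=0 W=1
Move 11: B@(2,2) -> caps B=0 W=1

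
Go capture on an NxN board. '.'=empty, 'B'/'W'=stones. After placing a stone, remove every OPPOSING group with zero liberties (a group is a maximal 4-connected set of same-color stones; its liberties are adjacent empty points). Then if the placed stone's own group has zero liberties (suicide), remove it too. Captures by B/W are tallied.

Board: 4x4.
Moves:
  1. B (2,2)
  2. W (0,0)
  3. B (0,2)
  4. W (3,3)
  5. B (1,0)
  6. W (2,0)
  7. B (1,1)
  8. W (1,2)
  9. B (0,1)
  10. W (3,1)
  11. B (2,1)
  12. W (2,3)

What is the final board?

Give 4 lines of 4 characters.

Move 1: B@(2,2) -> caps B=0 W=0
Move 2: W@(0,0) -> caps B=0 W=0
Move 3: B@(0,2) -> caps B=0 W=0
Move 4: W@(3,3) -> caps B=0 W=0
Move 5: B@(1,0) -> caps B=0 W=0
Move 6: W@(2,0) -> caps B=0 W=0
Move 7: B@(1,1) -> caps B=0 W=0
Move 8: W@(1,2) -> caps B=0 W=0
Move 9: B@(0,1) -> caps B=1 W=0
Move 10: W@(3,1) -> caps B=1 W=0
Move 11: B@(2,1) -> caps B=1 W=0
Move 12: W@(2,3) -> caps B=1 W=0

Answer: .BB.
BBW.
WBBW
.W.W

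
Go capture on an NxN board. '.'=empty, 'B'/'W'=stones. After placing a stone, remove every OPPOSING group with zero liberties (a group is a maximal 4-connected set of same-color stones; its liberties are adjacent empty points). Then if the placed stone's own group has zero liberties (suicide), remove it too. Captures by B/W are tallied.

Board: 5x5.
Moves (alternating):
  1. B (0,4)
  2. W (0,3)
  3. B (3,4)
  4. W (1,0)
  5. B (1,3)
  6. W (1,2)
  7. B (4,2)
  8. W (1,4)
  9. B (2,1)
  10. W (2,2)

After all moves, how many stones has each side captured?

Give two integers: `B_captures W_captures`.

Answer: 0 1

Derivation:
Move 1: B@(0,4) -> caps B=0 W=0
Move 2: W@(0,3) -> caps B=0 W=0
Move 3: B@(3,4) -> caps B=0 W=0
Move 4: W@(1,0) -> caps B=0 W=0
Move 5: B@(1,3) -> caps B=0 W=0
Move 6: W@(1,2) -> caps B=0 W=0
Move 7: B@(4,2) -> caps B=0 W=0
Move 8: W@(1,4) -> caps B=0 W=1
Move 9: B@(2,1) -> caps B=0 W=1
Move 10: W@(2,2) -> caps B=0 W=1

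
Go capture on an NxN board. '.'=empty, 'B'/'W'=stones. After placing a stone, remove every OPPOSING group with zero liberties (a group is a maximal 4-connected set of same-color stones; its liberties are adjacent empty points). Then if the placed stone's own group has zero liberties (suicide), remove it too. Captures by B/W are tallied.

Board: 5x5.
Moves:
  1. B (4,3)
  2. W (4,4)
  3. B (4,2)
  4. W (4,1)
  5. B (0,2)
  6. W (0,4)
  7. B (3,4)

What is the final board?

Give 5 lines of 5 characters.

Move 1: B@(4,3) -> caps B=0 W=0
Move 2: W@(4,4) -> caps B=0 W=0
Move 3: B@(4,2) -> caps B=0 W=0
Move 4: W@(4,1) -> caps B=0 W=0
Move 5: B@(0,2) -> caps B=0 W=0
Move 6: W@(0,4) -> caps B=0 W=0
Move 7: B@(3,4) -> caps B=1 W=0

Answer: ..B.W
.....
.....
....B
.WBB.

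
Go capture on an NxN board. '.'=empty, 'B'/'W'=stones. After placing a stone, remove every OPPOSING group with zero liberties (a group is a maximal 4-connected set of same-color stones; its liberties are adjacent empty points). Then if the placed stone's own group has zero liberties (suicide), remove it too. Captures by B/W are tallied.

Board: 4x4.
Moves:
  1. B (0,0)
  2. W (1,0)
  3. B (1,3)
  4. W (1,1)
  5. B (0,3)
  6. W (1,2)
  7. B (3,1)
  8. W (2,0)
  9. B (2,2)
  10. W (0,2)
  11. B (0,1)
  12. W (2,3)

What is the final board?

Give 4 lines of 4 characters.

Answer: ..W.
WWW.
W.BW
.B..

Derivation:
Move 1: B@(0,0) -> caps B=0 W=0
Move 2: W@(1,0) -> caps B=0 W=0
Move 3: B@(1,3) -> caps B=0 W=0
Move 4: W@(1,1) -> caps B=0 W=0
Move 5: B@(0,3) -> caps B=0 W=0
Move 6: W@(1,2) -> caps B=0 W=0
Move 7: B@(3,1) -> caps B=0 W=0
Move 8: W@(2,0) -> caps B=0 W=0
Move 9: B@(2,2) -> caps B=0 W=0
Move 10: W@(0,2) -> caps B=0 W=0
Move 11: B@(0,1) -> caps B=0 W=0
Move 12: W@(2,3) -> caps B=0 W=2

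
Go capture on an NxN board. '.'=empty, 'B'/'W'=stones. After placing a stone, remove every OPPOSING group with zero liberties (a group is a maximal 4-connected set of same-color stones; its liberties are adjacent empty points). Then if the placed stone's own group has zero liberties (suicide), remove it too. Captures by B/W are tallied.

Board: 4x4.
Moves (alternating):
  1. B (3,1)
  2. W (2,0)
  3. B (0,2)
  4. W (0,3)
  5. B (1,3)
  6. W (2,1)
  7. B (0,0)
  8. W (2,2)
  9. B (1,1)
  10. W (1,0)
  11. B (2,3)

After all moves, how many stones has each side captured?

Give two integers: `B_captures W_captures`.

Answer: 1 0

Derivation:
Move 1: B@(3,1) -> caps B=0 W=0
Move 2: W@(2,0) -> caps B=0 W=0
Move 3: B@(0,2) -> caps B=0 W=0
Move 4: W@(0,3) -> caps B=0 W=0
Move 5: B@(1,3) -> caps B=1 W=0
Move 6: W@(2,1) -> caps B=1 W=0
Move 7: B@(0,0) -> caps B=1 W=0
Move 8: W@(2,2) -> caps B=1 W=0
Move 9: B@(1,1) -> caps B=1 W=0
Move 10: W@(1,0) -> caps B=1 W=0
Move 11: B@(2,3) -> caps B=1 W=0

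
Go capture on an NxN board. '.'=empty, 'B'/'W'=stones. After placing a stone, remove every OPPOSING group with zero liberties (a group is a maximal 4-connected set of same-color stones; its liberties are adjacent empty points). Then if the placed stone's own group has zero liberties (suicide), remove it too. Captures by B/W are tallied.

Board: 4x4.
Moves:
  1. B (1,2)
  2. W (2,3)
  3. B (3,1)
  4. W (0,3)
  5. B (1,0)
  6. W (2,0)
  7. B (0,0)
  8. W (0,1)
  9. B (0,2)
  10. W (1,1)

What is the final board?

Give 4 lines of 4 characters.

Answer: .WBW
.WB.
W..W
.B..

Derivation:
Move 1: B@(1,2) -> caps B=0 W=0
Move 2: W@(2,3) -> caps B=0 W=0
Move 3: B@(3,1) -> caps B=0 W=0
Move 4: W@(0,3) -> caps B=0 W=0
Move 5: B@(1,0) -> caps B=0 W=0
Move 6: W@(2,0) -> caps B=0 W=0
Move 7: B@(0,0) -> caps B=0 W=0
Move 8: W@(0,1) -> caps B=0 W=0
Move 9: B@(0,2) -> caps B=0 W=0
Move 10: W@(1,1) -> caps B=0 W=2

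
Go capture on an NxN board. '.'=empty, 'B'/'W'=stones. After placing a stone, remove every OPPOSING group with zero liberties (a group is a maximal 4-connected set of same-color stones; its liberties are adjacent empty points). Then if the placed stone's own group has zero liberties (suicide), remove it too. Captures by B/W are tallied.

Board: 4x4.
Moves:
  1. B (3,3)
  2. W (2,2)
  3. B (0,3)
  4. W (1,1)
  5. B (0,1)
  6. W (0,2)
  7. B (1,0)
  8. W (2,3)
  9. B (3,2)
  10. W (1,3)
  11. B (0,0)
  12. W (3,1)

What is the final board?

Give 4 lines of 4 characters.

Answer: BBW.
BW.W
..WW
.W..

Derivation:
Move 1: B@(3,3) -> caps B=0 W=0
Move 2: W@(2,2) -> caps B=0 W=0
Move 3: B@(0,3) -> caps B=0 W=0
Move 4: W@(1,1) -> caps B=0 W=0
Move 5: B@(0,1) -> caps B=0 W=0
Move 6: W@(0,2) -> caps B=0 W=0
Move 7: B@(1,0) -> caps B=0 W=0
Move 8: W@(2,3) -> caps B=0 W=0
Move 9: B@(3,2) -> caps B=0 W=0
Move 10: W@(1,3) -> caps B=0 W=1
Move 11: B@(0,0) -> caps B=0 W=1
Move 12: W@(3,1) -> caps B=0 W=3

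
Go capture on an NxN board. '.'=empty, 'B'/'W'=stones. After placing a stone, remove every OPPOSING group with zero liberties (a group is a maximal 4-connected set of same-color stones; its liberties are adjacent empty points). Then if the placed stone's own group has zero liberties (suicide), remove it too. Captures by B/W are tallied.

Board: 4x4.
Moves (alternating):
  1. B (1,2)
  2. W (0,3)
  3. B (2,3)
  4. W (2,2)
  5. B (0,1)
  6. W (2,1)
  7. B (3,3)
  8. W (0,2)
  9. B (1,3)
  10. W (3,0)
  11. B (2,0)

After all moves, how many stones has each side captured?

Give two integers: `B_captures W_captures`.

Move 1: B@(1,2) -> caps B=0 W=0
Move 2: W@(0,3) -> caps B=0 W=0
Move 3: B@(2,3) -> caps B=0 W=0
Move 4: W@(2,2) -> caps B=0 W=0
Move 5: B@(0,1) -> caps B=0 W=0
Move 6: W@(2,1) -> caps B=0 W=0
Move 7: B@(3,3) -> caps B=0 W=0
Move 8: W@(0,2) -> caps B=0 W=0
Move 9: B@(1,3) -> caps B=2 W=0
Move 10: W@(3,0) -> caps B=2 W=0
Move 11: B@(2,0) -> caps B=2 W=0

Answer: 2 0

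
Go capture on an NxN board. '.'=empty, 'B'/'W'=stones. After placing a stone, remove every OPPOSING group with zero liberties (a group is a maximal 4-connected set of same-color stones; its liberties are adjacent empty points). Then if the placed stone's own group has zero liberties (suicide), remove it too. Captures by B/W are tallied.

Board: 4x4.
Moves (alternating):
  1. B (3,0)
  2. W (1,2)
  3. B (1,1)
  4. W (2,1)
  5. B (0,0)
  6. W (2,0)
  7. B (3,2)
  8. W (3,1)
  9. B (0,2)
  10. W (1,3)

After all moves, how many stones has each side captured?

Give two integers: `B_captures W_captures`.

Move 1: B@(3,0) -> caps B=0 W=0
Move 2: W@(1,2) -> caps B=0 W=0
Move 3: B@(1,1) -> caps B=0 W=0
Move 4: W@(2,1) -> caps B=0 W=0
Move 5: B@(0,0) -> caps B=0 W=0
Move 6: W@(2,0) -> caps B=0 W=0
Move 7: B@(3,2) -> caps B=0 W=0
Move 8: W@(3,1) -> caps B=0 W=1
Move 9: B@(0,2) -> caps B=0 W=1
Move 10: W@(1,3) -> caps B=0 W=1

Answer: 0 1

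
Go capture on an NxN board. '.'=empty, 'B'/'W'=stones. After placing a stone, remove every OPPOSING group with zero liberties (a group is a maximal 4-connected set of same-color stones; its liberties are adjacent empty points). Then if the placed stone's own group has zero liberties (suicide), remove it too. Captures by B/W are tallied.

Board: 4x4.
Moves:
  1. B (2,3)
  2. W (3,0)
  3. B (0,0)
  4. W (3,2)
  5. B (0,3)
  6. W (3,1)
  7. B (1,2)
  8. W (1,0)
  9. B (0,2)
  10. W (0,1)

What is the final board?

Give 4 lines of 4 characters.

Move 1: B@(2,3) -> caps B=0 W=0
Move 2: W@(3,0) -> caps B=0 W=0
Move 3: B@(0,0) -> caps B=0 W=0
Move 4: W@(3,2) -> caps B=0 W=0
Move 5: B@(0,3) -> caps B=0 W=0
Move 6: W@(3,1) -> caps B=0 W=0
Move 7: B@(1,2) -> caps B=0 W=0
Move 8: W@(1,0) -> caps B=0 W=0
Move 9: B@(0,2) -> caps B=0 W=0
Move 10: W@(0,1) -> caps B=0 W=1

Answer: .WBB
W.B.
...B
WWW.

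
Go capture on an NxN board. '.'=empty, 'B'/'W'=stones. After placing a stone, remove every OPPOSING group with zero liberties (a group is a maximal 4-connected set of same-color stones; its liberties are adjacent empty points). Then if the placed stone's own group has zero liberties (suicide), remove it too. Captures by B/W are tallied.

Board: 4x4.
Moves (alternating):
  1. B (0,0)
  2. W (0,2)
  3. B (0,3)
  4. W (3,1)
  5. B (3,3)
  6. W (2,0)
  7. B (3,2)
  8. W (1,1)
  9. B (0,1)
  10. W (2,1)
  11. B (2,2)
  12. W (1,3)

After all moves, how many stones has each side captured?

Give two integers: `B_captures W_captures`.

Move 1: B@(0,0) -> caps B=0 W=0
Move 2: W@(0,2) -> caps B=0 W=0
Move 3: B@(0,3) -> caps B=0 W=0
Move 4: W@(3,1) -> caps B=0 W=0
Move 5: B@(3,3) -> caps B=0 W=0
Move 6: W@(2,0) -> caps B=0 W=0
Move 7: B@(3,2) -> caps B=0 W=0
Move 8: W@(1,1) -> caps B=0 W=0
Move 9: B@(0,1) -> caps B=0 W=0
Move 10: W@(2,1) -> caps B=0 W=0
Move 11: B@(2,2) -> caps B=0 W=0
Move 12: W@(1,3) -> caps B=0 W=1

Answer: 0 1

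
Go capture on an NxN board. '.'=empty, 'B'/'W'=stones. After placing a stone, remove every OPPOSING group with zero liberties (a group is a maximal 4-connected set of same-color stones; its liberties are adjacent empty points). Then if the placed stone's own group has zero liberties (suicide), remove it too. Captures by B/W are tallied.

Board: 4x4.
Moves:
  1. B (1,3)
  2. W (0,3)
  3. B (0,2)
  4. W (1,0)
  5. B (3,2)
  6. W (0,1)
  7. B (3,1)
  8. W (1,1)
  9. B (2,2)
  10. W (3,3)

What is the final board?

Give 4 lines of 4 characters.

Answer: .WB.
WW.B
..B.
.BBW

Derivation:
Move 1: B@(1,3) -> caps B=0 W=0
Move 2: W@(0,3) -> caps B=0 W=0
Move 3: B@(0,2) -> caps B=1 W=0
Move 4: W@(1,0) -> caps B=1 W=0
Move 5: B@(3,2) -> caps B=1 W=0
Move 6: W@(0,1) -> caps B=1 W=0
Move 7: B@(3,1) -> caps B=1 W=0
Move 8: W@(1,1) -> caps B=1 W=0
Move 9: B@(2,2) -> caps B=1 W=0
Move 10: W@(3,3) -> caps B=1 W=0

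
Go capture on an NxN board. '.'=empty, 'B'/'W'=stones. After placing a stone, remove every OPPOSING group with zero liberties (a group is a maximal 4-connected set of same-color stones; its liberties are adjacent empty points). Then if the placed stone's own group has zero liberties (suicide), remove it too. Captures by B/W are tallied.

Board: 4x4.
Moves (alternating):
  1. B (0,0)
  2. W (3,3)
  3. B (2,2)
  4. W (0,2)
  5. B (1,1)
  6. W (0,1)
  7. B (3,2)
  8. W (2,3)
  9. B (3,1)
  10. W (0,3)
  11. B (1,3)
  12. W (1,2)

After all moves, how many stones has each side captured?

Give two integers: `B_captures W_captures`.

Move 1: B@(0,0) -> caps B=0 W=0
Move 2: W@(3,3) -> caps B=0 W=0
Move 3: B@(2,2) -> caps B=0 W=0
Move 4: W@(0,2) -> caps B=0 W=0
Move 5: B@(1,1) -> caps B=0 W=0
Move 6: W@(0,1) -> caps B=0 W=0
Move 7: B@(3,2) -> caps B=0 W=0
Move 8: W@(2,3) -> caps B=0 W=0
Move 9: B@(3,1) -> caps B=0 W=0
Move 10: W@(0,3) -> caps B=0 W=0
Move 11: B@(1,3) -> caps B=2 W=0
Move 12: W@(1,2) -> caps B=2 W=0

Answer: 2 0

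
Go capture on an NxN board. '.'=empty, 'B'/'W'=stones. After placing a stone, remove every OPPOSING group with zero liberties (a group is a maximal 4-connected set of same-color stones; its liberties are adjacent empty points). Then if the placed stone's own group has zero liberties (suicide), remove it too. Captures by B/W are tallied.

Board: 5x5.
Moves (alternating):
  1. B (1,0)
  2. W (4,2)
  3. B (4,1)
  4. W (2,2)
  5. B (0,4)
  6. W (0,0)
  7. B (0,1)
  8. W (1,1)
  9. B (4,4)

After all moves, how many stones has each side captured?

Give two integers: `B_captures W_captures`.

Answer: 1 0

Derivation:
Move 1: B@(1,0) -> caps B=0 W=0
Move 2: W@(4,2) -> caps B=0 W=0
Move 3: B@(4,1) -> caps B=0 W=0
Move 4: W@(2,2) -> caps B=0 W=0
Move 5: B@(0,4) -> caps B=0 W=0
Move 6: W@(0,0) -> caps B=0 W=0
Move 7: B@(0,1) -> caps B=1 W=0
Move 8: W@(1,1) -> caps B=1 W=0
Move 9: B@(4,4) -> caps B=1 W=0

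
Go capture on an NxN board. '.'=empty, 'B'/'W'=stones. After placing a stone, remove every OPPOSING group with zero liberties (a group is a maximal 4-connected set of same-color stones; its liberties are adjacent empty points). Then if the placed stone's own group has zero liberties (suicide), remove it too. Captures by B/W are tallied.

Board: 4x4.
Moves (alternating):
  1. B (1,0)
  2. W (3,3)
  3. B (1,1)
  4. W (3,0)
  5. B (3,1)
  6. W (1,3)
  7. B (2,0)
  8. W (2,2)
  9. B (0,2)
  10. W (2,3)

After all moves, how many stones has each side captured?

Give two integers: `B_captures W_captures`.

Move 1: B@(1,0) -> caps B=0 W=0
Move 2: W@(3,3) -> caps B=0 W=0
Move 3: B@(1,1) -> caps B=0 W=0
Move 4: W@(3,0) -> caps B=0 W=0
Move 5: B@(3,1) -> caps B=0 W=0
Move 6: W@(1,3) -> caps B=0 W=0
Move 7: B@(2,0) -> caps B=1 W=0
Move 8: W@(2,2) -> caps B=1 W=0
Move 9: B@(0,2) -> caps B=1 W=0
Move 10: W@(2,3) -> caps B=1 W=0

Answer: 1 0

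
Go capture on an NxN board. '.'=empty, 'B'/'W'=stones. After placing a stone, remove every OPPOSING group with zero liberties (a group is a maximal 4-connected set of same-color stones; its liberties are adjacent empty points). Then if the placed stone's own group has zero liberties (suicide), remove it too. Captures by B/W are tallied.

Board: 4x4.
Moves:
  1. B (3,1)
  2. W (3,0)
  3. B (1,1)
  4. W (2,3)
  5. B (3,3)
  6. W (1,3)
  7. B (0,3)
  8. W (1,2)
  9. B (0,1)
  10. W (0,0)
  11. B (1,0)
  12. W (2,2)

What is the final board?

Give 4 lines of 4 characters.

Answer: .B.B
BBWW
..WW
WB.B

Derivation:
Move 1: B@(3,1) -> caps B=0 W=0
Move 2: W@(3,0) -> caps B=0 W=0
Move 3: B@(1,1) -> caps B=0 W=0
Move 4: W@(2,3) -> caps B=0 W=0
Move 5: B@(3,3) -> caps B=0 W=0
Move 6: W@(1,3) -> caps B=0 W=0
Move 7: B@(0,3) -> caps B=0 W=0
Move 8: W@(1,2) -> caps B=0 W=0
Move 9: B@(0,1) -> caps B=0 W=0
Move 10: W@(0,0) -> caps B=0 W=0
Move 11: B@(1,0) -> caps B=1 W=0
Move 12: W@(2,2) -> caps B=1 W=0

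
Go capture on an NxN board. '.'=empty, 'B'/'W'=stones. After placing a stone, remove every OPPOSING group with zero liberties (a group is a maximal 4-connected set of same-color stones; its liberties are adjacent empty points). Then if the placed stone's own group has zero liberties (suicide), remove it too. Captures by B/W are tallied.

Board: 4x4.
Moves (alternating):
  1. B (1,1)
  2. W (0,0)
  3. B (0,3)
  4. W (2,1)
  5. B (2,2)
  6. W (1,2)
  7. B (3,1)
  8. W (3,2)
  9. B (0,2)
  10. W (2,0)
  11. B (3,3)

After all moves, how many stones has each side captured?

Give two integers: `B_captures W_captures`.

Move 1: B@(1,1) -> caps B=0 W=0
Move 2: W@(0,0) -> caps B=0 W=0
Move 3: B@(0,3) -> caps B=0 W=0
Move 4: W@(2,1) -> caps B=0 W=0
Move 5: B@(2,2) -> caps B=0 W=0
Move 6: W@(1,2) -> caps B=0 W=0
Move 7: B@(3,1) -> caps B=0 W=0
Move 8: W@(3,2) -> caps B=0 W=0
Move 9: B@(0,2) -> caps B=0 W=0
Move 10: W@(2,0) -> caps B=0 W=0
Move 11: B@(3,3) -> caps B=1 W=0

Answer: 1 0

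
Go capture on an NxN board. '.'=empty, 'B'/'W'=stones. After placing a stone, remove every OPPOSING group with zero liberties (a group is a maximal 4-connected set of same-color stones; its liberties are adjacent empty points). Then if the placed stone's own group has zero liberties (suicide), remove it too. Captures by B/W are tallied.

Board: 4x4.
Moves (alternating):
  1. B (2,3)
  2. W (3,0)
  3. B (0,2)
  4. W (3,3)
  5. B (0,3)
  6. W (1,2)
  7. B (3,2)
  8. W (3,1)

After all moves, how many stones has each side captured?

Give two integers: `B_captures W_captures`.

Answer: 1 0

Derivation:
Move 1: B@(2,3) -> caps B=0 W=0
Move 2: W@(3,0) -> caps B=0 W=0
Move 3: B@(0,2) -> caps B=0 W=0
Move 4: W@(3,3) -> caps B=0 W=0
Move 5: B@(0,3) -> caps B=0 W=0
Move 6: W@(1,2) -> caps B=0 W=0
Move 7: B@(3,2) -> caps B=1 W=0
Move 8: W@(3,1) -> caps B=1 W=0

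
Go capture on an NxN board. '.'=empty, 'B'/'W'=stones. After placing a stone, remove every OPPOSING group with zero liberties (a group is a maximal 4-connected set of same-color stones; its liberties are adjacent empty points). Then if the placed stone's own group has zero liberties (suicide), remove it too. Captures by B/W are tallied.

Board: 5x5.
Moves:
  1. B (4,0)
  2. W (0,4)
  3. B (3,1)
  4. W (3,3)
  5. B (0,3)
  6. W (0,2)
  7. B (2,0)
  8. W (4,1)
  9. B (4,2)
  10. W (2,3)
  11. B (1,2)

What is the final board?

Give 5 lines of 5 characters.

Move 1: B@(4,0) -> caps B=0 W=0
Move 2: W@(0,4) -> caps B=0 W=0
Move 3: B@(3,1) -> caps B=0 W=0
Move 4: W@(3,3) -> caps B=0 W=0
Move 5: B@(0,3) -> caps B=0 W=0
Move 6: W@(0,2) -> caps B=0 W=0
Move 7: B@(2,0) -> caps B=0 W=0
Move 8: W@(4,1) -> caps B=0 W=0
Move 9: B@(4,2) -> caps B=1 W=0
Move 10: W@(2,3) -> caps B=1 W=0
Move 11: B@(1,2) -> caps B=1 W=0

Answer: ..WBW
..B..
B..W.
.B.W.
B.B..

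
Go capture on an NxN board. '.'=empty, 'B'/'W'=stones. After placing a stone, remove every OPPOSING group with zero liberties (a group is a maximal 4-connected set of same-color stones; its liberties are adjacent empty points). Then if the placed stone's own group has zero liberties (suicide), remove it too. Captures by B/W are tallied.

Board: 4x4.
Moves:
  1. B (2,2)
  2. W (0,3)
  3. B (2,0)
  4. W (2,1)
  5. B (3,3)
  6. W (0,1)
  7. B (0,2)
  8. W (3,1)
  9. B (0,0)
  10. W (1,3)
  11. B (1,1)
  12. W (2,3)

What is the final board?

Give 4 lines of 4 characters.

Move 1: B@(2,2) -> caps B=0 W=0
Move 2: W@(0,3) -> caps B=0 W=0
Move 3: B@(2,0) -> caps B=0 W=0
Move 4: W@(2,1) -> caps B=0 W=0
Move 5: B@(3,3) -> caps B=0 W=0
Move 6: W@(0,1) -> caps B=0 W=0
Move 7: B@(0,2) -> caps B=0 W=0
Move 8: W@(3,1) -> caps B=0 W=0
Move 9: B@(0,0) -> caps B=0 W=0
Move 10: W@(1,3) -> caps B=0 W=0
Move 11: B@(1,1) -> caps B=1 W=0
Move 12: W@(2,3) -> caps B=1 W=0

Answer: B.BW
.B.W
BWBW
.W.B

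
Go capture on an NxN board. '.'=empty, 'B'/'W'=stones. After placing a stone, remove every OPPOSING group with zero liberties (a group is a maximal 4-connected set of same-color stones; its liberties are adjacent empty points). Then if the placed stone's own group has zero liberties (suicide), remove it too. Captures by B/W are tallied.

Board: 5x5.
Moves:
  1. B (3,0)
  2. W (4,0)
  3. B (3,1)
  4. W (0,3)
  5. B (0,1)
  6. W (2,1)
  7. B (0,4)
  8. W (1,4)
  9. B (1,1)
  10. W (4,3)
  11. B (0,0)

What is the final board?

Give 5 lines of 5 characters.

Move 1: B@(3,0) -> caps B=0 W=0
Move 2: W@(4,0) -> caps B=0 W=0
Move 3: B@(3,1) -> caps B=0 W=0
Move 4: W@(0,3) -> caps B=0 W=0
Move 5: B@(0,1) -> caps B=0 W=0
Move 6: W@(2,1) -> caps B=0 W=0
Move 7: B@(0,4) -> caps B=0 W=0
Move 8: W@(1,4) -> caps B=0 W=1
Move 9: B@(1,1) -> caps B=0 W=1
Move 10: W@(4,3) -> caps B=0 W=1
Move 11: B@(0,0) -> caps B=0 W=1

Answer: BB.W.
.B..W
.W...
BB...
W..W.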